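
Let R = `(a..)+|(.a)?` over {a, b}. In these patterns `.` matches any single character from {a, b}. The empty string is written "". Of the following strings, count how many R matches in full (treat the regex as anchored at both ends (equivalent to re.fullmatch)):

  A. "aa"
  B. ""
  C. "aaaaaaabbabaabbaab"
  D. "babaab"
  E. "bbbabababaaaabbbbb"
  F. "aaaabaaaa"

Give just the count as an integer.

A → match
B → match
C → match
D → no match
E → no match
F → match
Total matched: 4

4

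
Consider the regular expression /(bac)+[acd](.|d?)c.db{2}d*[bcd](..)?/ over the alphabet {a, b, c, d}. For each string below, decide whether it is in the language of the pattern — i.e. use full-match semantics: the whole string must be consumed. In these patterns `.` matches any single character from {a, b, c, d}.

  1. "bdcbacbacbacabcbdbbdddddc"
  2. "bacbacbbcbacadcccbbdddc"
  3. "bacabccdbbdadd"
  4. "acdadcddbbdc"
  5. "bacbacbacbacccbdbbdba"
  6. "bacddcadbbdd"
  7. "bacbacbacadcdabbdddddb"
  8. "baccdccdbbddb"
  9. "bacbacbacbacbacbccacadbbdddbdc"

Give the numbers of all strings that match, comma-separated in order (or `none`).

5, 6, 8

1 → no match — must start with "bac"
2 → no match
3 → no match
4 → no match — must start with "bac"
5 → match
6 → match
7 → no match
8 → match
9 → no match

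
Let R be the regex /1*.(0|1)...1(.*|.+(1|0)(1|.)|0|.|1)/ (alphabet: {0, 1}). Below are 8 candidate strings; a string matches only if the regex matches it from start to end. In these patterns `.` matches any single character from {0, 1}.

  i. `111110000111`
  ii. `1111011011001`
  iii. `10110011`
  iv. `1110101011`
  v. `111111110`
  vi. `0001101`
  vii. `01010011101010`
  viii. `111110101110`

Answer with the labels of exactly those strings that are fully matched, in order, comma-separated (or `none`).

i, ii, iii, iv, v, viii

i → match
ii → match
iii → match
iv → match
v → match
vi → no match
vii → no match
viii → match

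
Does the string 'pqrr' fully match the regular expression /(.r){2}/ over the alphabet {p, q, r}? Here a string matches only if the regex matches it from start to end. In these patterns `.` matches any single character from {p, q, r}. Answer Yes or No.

No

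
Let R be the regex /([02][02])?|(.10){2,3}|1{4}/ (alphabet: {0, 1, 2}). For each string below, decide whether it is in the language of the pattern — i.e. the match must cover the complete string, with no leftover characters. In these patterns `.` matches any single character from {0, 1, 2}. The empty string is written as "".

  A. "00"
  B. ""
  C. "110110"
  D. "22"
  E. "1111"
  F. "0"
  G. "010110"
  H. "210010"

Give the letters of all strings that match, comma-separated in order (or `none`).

A, B, C, D, E, G, H

A → match
B → match
C → match
D → match
E → match
F → no match
G → match
H → match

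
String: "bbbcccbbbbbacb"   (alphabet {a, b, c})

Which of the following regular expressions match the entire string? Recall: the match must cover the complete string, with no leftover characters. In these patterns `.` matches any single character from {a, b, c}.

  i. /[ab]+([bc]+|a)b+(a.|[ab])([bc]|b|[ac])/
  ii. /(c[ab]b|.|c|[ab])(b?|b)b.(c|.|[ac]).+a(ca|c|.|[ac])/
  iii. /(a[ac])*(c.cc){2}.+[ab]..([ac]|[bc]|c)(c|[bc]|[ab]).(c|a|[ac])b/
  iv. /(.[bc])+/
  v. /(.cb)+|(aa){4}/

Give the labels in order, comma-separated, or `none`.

i

i → match
ii → no match
iii → no match
iv → no match
v → no match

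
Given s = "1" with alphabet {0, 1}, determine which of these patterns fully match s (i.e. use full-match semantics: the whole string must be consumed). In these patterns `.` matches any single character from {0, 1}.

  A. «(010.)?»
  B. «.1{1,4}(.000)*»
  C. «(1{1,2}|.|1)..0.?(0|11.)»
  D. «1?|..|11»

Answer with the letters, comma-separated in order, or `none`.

D

A → no match
B → no match
C → no match
D → match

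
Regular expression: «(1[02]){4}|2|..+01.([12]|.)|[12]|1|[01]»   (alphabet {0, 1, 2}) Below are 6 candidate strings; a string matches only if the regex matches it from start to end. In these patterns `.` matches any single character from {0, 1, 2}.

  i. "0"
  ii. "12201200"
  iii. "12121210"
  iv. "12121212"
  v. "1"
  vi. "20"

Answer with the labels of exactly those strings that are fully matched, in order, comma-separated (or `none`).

i → match
ii → no match
iii → match
iv → match
v → match
vi → no match

i, iii, iv, v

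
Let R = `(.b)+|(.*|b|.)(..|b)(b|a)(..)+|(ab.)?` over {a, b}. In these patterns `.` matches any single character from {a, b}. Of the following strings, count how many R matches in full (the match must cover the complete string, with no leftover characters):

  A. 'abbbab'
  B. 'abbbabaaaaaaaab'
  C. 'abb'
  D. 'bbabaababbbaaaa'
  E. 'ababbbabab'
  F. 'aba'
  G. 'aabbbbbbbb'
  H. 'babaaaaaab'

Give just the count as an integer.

A → match
B → match
C → match
D → match
E → match
F → match
G → match
H → match
Total matched: 8

8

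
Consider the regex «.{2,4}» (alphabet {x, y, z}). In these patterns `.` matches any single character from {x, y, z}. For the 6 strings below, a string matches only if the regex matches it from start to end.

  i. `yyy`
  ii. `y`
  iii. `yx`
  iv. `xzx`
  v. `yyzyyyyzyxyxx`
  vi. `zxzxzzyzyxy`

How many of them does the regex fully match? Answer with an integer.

3

i → match
ii → no match
iii → match
iv → match
v → no match
vi → no match
Total matched: 3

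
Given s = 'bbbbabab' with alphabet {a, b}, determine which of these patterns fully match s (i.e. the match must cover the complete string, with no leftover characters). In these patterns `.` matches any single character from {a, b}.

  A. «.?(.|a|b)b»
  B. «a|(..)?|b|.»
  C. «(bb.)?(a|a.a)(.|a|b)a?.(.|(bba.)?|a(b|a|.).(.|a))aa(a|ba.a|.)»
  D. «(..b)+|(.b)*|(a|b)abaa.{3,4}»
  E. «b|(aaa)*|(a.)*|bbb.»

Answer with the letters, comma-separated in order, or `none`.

D

A → no match
B → no match
C → no match
D → match
E → no match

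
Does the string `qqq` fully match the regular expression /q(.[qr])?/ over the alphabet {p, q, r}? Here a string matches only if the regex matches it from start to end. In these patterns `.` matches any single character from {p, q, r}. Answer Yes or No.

Yes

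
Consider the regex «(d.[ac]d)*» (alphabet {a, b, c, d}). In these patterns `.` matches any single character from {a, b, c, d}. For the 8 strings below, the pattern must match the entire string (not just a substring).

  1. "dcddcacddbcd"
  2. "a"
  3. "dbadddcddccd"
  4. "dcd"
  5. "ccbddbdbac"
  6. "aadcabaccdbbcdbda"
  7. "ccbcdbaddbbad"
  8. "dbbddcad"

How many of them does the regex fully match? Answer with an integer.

1

1 → no match
2 → no match
3 → match
4 → no match
5 → no match
6 → no match
7 → no match
8 → no match
Total matched: 1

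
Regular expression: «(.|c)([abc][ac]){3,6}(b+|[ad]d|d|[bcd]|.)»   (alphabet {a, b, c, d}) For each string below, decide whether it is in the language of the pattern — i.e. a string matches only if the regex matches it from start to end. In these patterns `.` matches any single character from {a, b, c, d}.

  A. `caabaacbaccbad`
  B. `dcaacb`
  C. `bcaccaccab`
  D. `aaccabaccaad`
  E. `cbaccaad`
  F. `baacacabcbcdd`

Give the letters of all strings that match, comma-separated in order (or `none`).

A, C, D, E, F

A → match
B → no match
C → match
D → match
E → match
F → match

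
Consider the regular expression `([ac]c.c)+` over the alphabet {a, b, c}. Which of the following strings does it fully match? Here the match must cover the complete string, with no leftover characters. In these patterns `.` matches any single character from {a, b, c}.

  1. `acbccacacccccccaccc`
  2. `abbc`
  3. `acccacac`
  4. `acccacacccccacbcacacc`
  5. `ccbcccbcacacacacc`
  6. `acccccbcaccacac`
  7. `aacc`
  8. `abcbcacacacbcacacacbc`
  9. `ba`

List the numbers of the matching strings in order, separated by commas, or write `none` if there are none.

1 → no match
2 → no match
3 → match
4 → no match
5 → no match
6 → no match
7 → no match
8 → no match
9 → no match — must end with `c`

3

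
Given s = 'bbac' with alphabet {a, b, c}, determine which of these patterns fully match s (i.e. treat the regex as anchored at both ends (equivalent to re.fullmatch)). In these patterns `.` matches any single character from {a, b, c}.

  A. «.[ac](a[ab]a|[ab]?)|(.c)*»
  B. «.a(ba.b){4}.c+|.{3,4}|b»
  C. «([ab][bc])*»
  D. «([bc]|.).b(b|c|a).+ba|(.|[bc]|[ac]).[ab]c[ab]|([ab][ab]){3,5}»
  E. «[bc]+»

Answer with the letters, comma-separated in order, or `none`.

B, C

A → no match
B → match
C → match
D → no match
E → no match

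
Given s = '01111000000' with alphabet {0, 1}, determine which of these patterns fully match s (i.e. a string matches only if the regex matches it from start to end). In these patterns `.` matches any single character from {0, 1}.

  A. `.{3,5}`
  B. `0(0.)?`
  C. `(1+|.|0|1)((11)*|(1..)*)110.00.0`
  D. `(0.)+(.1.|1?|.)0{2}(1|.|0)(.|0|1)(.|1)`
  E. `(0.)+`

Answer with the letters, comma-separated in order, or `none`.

C

A → no match
B → no match
C → match
D → no match
E → no match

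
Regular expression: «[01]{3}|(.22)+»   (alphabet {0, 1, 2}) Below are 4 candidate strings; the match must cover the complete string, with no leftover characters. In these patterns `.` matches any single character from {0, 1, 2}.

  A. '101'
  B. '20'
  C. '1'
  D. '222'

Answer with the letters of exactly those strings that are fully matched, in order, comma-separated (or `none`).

A → match
B → no match
C → no match
D → match

A, D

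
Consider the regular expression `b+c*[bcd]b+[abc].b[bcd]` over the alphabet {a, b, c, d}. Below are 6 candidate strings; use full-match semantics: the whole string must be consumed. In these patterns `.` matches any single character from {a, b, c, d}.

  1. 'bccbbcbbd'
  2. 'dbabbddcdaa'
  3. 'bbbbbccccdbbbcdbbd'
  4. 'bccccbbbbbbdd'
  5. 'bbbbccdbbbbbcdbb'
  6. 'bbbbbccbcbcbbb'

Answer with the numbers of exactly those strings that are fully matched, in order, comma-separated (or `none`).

1 → match
2 → no match — must start with 'b'
3 → no match
4 → no match
5 → match
6 → no match

1, 5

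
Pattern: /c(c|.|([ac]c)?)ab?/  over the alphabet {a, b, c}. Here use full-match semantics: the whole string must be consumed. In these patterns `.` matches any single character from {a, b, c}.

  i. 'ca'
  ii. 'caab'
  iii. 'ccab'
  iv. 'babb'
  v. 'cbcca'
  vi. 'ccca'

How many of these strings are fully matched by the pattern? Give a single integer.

i → match
ii → match
iii → match
iv → no match — must start with 'c'
v → no match
vi → match
Total matched: 4

4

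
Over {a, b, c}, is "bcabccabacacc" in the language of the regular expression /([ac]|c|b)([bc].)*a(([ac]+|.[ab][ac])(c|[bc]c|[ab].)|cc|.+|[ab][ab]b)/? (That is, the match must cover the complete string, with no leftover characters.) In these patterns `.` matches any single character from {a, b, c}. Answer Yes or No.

No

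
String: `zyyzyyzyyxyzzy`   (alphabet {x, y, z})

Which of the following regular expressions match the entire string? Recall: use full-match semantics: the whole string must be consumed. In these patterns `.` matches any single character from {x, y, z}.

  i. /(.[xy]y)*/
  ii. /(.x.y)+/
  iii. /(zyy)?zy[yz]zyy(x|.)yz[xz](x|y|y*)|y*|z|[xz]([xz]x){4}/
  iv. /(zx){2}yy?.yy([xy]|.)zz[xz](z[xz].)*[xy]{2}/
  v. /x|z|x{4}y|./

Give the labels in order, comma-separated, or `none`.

i → no match
ii → no match
iii → match
iv → no match — must start with `zx`
v → no match

iii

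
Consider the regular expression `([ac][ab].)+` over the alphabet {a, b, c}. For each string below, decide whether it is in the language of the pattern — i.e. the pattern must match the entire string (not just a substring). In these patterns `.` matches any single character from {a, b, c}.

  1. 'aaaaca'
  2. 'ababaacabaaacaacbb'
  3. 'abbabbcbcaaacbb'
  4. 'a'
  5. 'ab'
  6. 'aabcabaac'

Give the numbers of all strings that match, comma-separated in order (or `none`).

3, 6

1 → no match
2 → no match
3 → match
4 → no match
5 → no match
6 → match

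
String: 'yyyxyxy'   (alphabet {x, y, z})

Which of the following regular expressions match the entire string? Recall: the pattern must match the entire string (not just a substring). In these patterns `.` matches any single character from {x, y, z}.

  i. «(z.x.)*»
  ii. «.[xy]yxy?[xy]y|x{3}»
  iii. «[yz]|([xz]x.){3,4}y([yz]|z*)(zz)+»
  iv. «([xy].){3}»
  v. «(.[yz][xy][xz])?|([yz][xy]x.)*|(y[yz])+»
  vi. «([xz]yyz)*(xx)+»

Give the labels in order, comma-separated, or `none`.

i → no match
ii → match
iii → no match
iv → no match
v → no match
vi → no match — must end with 'xx'

ii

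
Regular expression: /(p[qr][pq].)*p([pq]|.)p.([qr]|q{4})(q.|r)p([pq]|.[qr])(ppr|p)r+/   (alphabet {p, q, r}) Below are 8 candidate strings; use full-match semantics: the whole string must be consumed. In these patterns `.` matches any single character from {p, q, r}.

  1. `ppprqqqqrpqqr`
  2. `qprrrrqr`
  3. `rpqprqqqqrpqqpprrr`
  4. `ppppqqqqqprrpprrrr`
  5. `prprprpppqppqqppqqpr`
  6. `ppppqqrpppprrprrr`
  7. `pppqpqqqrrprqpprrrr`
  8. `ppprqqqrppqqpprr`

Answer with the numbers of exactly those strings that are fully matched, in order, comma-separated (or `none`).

5

1 → no match
2. `qprrrrqr` → no match
3 → no match
4 → no match
5 → match
6 → no match
7 → no match
8 → no match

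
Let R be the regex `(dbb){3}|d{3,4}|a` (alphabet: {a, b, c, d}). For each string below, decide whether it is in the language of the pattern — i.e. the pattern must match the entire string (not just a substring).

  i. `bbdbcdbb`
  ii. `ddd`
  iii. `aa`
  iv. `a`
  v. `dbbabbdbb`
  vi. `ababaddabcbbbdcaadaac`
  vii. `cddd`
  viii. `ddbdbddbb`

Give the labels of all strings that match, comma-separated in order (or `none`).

i → no match
ii → match
iii → no match
iv → match
v → no match
vi → no match
vii → no match
viii → no match

ii, iv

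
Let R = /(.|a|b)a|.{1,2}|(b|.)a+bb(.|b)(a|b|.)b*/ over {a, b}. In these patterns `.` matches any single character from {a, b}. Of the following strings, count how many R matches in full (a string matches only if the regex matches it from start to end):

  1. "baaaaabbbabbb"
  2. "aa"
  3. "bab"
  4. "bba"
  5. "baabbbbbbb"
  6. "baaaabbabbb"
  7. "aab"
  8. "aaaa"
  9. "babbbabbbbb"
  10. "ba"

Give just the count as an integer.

6

1 → match
2 → match
3 → no match
4 → no match
5 → match
6 → match
7 → no match
8 → no match
9 → match
10 → match
Total matched: 6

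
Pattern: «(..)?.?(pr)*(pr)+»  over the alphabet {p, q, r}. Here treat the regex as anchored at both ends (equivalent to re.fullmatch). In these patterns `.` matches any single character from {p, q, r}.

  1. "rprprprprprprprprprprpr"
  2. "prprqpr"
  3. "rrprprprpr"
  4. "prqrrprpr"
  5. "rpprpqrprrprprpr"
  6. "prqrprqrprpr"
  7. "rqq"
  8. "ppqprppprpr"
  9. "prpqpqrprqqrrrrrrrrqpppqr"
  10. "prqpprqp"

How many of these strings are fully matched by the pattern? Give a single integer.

2

1 → match
2 → no match
3 → match
4 → no match
5 → no match
6 → no match
7 → no match — must end with "pr"
8 → no match
9 → no match — must end with "pr"
10 → no match — must end with "pr"
Total matched: 2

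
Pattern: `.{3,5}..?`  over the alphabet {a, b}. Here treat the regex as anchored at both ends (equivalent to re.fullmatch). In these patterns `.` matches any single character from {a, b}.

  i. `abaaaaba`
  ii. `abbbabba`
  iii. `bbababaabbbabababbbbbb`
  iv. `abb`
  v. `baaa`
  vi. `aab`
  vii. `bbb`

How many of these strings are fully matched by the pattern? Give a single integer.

1

i. `abaaaaba` → no match
ii. `abbbabba` → no match
iii → no match
iv. `abb` → no match
v. `baaa` → match
vi. `aab` → no match
vii. `bbb` → no match
Total matched: 1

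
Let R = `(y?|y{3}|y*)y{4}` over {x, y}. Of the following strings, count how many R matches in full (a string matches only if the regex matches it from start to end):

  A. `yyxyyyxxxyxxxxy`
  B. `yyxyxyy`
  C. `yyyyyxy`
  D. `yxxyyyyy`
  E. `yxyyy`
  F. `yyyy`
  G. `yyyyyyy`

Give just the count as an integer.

A → no match
B → no match
C → no match
D → no match
E → no match
F → match
G → match
Total matched: 2

2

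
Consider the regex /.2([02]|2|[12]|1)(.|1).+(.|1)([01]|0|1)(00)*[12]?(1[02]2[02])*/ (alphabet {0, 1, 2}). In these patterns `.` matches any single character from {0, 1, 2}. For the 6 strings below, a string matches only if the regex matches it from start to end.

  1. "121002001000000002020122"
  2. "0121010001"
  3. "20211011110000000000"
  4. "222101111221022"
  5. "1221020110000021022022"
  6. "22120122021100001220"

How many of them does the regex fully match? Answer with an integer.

1 → no match
2 → no match
3 → no match
4 → no match
5 → no match
6 → match
Total matched: 1

1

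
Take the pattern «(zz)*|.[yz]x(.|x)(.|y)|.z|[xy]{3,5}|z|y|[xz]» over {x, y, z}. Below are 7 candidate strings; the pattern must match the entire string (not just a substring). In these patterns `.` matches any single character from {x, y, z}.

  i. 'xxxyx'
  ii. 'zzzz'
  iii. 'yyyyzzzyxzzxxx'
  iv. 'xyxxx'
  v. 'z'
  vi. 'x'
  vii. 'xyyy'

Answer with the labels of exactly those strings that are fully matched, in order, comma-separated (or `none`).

i, ii, iv, v, vi, vii

i → match
ii → match
iii → no match
iv → match
v → match
vi → match
vii → match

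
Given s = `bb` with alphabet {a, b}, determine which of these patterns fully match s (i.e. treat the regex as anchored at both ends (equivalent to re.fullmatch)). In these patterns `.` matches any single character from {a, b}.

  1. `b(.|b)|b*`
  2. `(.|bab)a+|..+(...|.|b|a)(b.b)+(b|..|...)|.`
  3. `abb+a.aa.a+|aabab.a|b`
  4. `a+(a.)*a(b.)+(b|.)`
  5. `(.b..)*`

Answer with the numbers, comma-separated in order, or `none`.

1

1 → match
2 → no match
3 → no match
4 → no match — must start with `a`
5 → no match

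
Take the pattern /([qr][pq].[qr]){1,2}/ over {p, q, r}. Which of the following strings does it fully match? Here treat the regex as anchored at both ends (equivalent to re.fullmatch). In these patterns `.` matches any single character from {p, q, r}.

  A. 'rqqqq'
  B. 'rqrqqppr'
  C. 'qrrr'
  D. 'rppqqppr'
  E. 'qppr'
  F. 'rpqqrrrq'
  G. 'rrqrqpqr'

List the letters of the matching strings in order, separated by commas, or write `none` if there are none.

B, D, E

A → no match
B → match
C → no match
D → match
E → match
F → no match
G → no match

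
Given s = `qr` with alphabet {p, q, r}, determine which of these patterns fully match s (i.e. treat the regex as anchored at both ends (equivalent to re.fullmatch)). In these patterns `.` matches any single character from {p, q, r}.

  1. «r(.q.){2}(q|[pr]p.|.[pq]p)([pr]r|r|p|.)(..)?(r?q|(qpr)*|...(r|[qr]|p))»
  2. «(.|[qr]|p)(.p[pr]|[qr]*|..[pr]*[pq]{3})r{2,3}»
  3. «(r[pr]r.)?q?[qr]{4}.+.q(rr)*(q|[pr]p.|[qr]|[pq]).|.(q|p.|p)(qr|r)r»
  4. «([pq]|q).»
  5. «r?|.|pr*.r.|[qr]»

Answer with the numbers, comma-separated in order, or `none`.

1 → no match — must start with `r`
2 → no match
3 → no match
4 → match
5 → no match

4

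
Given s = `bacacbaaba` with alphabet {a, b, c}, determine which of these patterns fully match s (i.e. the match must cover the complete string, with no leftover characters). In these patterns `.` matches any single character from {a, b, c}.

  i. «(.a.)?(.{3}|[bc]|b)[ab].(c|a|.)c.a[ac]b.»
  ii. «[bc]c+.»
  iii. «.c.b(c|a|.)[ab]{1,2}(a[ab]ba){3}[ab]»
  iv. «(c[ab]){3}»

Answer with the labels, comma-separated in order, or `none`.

i → match
ii → no match
iii → no match
iv → no match — must start with `c`

i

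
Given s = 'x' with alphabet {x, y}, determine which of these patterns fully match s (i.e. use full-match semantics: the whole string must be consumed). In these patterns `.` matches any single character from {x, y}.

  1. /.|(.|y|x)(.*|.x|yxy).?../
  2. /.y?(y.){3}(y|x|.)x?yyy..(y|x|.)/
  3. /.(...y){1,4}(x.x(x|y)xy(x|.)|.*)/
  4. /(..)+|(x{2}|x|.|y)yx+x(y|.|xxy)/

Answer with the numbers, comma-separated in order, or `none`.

1 → match
2 → no match
3 → no match
4 → no match

1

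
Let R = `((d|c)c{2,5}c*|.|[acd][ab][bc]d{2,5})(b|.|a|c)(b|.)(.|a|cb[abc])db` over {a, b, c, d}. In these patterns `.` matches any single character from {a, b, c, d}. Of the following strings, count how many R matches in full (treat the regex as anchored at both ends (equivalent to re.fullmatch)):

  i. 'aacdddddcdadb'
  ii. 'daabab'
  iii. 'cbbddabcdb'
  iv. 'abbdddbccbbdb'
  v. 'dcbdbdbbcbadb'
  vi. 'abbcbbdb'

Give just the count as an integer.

4

i → match
ii → no match — must end with 'db'
iii → match
iv → match
v → no match
vi → match
Total matched: 4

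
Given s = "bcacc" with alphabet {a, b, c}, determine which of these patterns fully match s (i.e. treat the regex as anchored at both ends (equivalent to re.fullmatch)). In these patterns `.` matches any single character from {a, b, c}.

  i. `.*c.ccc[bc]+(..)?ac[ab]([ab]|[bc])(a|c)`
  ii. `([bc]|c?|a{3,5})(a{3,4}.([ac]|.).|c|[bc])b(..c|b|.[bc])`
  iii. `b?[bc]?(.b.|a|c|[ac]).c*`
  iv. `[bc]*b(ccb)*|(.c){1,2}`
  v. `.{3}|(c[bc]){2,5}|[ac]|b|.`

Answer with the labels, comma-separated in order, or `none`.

i → no match
ii → no match
iii → match
iv → no match
v → no match

iii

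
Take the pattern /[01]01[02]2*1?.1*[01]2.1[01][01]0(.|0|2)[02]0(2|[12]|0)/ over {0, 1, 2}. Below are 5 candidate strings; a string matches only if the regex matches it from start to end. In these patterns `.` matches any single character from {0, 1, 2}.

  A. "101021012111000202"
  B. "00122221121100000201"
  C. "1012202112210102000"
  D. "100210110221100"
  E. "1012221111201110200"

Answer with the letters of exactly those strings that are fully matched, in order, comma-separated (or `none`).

A

A → match
B → no match
C → no match
D → no match
E → no match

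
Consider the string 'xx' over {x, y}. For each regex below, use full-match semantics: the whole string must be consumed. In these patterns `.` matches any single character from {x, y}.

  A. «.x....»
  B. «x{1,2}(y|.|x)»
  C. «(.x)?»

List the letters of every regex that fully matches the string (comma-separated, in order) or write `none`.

B, C

A → no match
B → match
C → match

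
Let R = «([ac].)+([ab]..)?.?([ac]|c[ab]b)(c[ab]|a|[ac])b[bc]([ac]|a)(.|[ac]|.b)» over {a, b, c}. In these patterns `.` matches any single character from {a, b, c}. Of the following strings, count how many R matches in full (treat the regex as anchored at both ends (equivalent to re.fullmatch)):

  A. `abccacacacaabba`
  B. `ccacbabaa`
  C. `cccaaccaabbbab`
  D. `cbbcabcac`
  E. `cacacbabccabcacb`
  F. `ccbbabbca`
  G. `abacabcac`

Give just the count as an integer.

3

A → no match
B → no match
C → no match
D → match
E → match
F → no match
G → match
Total matched: 3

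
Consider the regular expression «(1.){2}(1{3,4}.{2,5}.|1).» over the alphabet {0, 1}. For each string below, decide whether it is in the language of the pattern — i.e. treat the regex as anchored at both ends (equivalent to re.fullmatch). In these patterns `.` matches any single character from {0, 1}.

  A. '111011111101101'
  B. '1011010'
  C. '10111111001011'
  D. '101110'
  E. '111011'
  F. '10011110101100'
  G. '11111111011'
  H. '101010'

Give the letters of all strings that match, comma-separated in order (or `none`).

A, C, D, E, G, H

A → match
B → no match
C → match
D → match
E → match
F → no match
G → match
H → match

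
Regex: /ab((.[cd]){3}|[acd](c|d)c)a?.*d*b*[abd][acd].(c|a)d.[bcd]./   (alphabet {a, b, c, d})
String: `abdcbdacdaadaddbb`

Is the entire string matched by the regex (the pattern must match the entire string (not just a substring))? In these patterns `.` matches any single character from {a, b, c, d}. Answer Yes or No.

Yes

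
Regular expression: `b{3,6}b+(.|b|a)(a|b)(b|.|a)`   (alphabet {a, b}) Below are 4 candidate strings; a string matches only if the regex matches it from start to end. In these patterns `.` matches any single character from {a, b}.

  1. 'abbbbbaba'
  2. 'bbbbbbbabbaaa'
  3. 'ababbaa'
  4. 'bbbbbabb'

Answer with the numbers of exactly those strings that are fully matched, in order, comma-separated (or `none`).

4

1. 'abbbbbaba' → no match — must start with 'b'
2 → no match
3. 'ababbaa' → no match — must start with 'b'
4. 'bbbbbabb' → match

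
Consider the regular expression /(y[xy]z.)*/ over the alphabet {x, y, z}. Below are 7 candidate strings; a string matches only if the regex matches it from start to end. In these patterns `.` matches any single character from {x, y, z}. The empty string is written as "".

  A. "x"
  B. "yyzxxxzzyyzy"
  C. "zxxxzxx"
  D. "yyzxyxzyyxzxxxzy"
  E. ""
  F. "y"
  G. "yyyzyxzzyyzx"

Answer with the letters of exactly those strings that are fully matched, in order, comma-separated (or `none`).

A. "x" → no match
B. "yyzxxxzzyyzy" → no match
C. "zxxxzxx" → no match
D → no match
E. "" → match
F. "y" → no match
G. "yyyzyxzzyyzx" → no match

E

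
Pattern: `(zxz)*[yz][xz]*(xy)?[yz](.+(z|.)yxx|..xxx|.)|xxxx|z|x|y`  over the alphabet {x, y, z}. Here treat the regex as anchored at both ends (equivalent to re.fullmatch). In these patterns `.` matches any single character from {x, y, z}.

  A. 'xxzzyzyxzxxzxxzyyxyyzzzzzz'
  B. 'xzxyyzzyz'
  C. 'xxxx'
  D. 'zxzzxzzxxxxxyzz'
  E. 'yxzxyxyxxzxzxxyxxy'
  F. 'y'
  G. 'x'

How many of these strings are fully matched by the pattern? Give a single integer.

4

A → no match
B → no match
C → match
D → match
E → no match
F → match
G → match
Total matched: 4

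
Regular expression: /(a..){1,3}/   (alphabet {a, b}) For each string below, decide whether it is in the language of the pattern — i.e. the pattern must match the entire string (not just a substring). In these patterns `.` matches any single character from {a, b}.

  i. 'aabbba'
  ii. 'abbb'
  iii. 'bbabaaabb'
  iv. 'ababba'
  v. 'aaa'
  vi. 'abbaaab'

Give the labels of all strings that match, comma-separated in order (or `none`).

i → no match
ii → no match
iii → no match — must start with 'a'
iv → no match
v → match
vi → no match

v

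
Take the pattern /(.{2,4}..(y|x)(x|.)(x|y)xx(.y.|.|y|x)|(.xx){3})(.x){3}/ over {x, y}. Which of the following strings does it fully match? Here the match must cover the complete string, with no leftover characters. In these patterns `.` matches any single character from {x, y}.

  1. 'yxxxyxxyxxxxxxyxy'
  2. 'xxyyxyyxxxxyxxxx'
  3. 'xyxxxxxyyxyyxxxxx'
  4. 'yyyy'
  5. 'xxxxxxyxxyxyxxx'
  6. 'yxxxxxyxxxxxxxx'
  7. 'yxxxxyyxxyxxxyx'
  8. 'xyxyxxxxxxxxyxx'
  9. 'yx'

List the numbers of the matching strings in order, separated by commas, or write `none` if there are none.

5, 6

1 → no match — must end with 'x'
2 → no match
3 → no match
4 → no match — must end with 'x'
5 → match
6 → match
7 → no match
8 → no match
9 → no match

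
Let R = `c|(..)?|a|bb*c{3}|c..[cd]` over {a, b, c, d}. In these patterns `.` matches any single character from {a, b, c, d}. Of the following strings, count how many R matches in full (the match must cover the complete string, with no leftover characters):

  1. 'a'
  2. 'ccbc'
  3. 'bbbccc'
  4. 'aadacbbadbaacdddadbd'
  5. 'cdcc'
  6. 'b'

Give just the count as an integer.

1 → match
2 → match
3 → match
4 → no match
5 → match
6 → no match
Total matched: 4

4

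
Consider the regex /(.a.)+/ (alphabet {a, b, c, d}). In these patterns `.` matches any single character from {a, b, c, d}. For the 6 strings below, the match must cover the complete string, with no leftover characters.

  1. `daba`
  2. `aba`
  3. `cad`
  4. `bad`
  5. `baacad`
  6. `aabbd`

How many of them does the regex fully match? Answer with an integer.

3

1 → no match
2 → no match
3 → match
4 → match
5 → match
6 → no match
Total matched: 3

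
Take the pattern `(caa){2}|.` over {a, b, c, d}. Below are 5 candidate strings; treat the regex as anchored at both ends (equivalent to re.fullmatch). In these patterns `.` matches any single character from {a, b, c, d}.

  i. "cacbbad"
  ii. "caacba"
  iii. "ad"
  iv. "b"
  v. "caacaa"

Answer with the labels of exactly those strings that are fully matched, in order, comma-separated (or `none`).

i. "cacbbad" → no match
ii. "caacba" → no match
iii. "ad" → no match
iv. "b" → match
v. "caacaa" → match

iv, v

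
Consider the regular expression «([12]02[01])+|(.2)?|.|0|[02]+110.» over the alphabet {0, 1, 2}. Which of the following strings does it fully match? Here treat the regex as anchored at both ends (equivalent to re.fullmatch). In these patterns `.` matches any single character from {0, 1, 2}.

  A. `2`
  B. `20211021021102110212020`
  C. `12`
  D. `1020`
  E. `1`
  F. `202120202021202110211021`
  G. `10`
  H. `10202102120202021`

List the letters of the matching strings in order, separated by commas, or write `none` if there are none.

A, C, D, E, F

A. `2` → match
B → no match
C. `12` → match
D. `1020` → match
E. `1` → match
F → match
G. `10` → no match
H → no match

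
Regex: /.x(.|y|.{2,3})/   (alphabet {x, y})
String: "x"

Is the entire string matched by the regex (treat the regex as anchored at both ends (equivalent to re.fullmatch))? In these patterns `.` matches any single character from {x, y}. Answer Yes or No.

No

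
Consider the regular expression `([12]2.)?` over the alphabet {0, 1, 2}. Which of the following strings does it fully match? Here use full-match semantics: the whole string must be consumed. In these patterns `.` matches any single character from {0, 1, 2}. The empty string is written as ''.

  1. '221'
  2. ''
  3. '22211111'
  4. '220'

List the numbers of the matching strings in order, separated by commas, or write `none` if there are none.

1, 2, 4

1 → match
2 → match
3 → no match
4 → match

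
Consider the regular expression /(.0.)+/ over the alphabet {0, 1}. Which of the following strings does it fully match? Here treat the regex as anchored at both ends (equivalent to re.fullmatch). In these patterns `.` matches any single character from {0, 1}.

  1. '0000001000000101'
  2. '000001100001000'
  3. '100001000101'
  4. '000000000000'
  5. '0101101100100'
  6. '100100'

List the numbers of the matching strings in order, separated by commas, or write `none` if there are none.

2, 3, 4, 6

1 → no match
2 → match
3 → match
4 → match
5 → no match
6 → match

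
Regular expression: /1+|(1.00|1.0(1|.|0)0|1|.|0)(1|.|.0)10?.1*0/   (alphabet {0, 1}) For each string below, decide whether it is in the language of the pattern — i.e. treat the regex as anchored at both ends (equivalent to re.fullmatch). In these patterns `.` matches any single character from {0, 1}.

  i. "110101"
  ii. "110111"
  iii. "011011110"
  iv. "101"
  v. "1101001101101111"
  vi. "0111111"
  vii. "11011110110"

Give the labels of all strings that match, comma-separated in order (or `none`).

iii

i → no match
ii → no match
iii → match
iv → no match
v → no match
vi → no match
vii → no match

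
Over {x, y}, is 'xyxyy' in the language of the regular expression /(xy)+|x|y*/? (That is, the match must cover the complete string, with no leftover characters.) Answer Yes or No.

No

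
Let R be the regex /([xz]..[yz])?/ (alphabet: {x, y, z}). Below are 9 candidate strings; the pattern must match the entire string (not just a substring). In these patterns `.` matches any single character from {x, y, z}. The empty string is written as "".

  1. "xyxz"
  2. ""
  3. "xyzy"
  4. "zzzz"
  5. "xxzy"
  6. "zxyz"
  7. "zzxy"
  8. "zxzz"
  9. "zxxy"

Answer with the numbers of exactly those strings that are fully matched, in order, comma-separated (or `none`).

1 → match
2 → match
3 → match
4 → match
5 → match
6 → match
7 → match
8 → match
9 → match

1, 2, 3, 4, 5, 6, 7, 8, 9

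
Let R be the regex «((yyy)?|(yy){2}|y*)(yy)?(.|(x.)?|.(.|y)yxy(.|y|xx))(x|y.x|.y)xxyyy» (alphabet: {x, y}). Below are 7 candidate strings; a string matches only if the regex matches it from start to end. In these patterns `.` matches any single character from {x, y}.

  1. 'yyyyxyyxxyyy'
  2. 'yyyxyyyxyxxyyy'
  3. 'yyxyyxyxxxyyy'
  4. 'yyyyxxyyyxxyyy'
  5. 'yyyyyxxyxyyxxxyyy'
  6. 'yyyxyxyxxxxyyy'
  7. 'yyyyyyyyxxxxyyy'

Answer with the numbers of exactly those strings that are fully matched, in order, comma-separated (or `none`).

1, 5, 6, 7

1 → match
2 → no match
3 → no match
4 → no match
5 → match
6 → match
7 → match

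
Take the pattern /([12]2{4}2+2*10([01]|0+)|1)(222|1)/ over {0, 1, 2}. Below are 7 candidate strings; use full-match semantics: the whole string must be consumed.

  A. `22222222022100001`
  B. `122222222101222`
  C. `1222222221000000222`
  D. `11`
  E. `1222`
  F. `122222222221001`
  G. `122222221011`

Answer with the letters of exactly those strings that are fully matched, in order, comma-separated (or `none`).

B, C, D, E, F, G

A → no match
B → match
C → match
D. `11` → match
E. `1222` → match
F → match
G. `122222221011` → match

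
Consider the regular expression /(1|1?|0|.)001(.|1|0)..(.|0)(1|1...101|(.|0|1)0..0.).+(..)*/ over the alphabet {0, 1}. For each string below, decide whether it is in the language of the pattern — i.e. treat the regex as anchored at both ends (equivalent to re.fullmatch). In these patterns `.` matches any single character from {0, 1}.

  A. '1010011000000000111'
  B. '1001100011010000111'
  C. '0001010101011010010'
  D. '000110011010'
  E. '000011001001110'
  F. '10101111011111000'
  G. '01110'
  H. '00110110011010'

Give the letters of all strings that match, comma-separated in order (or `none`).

B, D, H

A → no match
B → match
C → no match
D → match
E → no match
F → no match
G → no match
H → match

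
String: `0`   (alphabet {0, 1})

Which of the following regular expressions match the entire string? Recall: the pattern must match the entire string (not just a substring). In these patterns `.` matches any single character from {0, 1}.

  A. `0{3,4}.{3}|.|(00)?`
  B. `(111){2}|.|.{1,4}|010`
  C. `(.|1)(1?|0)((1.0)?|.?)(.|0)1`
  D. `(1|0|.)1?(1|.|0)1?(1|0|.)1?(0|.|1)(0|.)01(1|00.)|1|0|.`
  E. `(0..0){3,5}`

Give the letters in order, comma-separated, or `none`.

A, B, D

A → match
B → match
C → no match — must end with `1`
D → match
E → no match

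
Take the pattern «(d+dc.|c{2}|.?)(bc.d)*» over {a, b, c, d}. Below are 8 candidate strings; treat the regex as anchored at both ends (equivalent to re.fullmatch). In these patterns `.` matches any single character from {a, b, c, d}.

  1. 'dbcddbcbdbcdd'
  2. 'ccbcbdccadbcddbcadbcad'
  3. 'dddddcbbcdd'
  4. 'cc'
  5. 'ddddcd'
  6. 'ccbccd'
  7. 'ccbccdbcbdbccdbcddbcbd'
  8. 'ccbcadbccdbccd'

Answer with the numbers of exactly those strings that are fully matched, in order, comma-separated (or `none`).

1 → match
2 → no match
3 → match
4 → match
5 → match
6 → match
7 → match
8 → match

1, 3, 4, 5, 6, 7, 8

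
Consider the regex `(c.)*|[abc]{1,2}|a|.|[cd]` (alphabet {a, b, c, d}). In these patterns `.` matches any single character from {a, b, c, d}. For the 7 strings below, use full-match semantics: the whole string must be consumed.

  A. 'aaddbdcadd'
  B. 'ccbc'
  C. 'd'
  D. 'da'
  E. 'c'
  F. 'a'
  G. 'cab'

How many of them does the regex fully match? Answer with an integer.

3

A → no match
B → no match
C → match
D → no match
E → match
F → match
G → no match
Total matched: 3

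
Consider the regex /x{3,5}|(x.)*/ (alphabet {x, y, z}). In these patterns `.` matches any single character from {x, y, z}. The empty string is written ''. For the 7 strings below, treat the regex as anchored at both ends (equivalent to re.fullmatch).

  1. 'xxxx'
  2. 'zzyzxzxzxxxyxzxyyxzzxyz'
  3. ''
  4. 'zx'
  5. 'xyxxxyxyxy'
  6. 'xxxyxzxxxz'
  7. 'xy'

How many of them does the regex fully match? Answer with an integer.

5

1 → match
2 → no match
3 → match
4 → no match
5 → match
6 → match
7 → match
Total matched: 5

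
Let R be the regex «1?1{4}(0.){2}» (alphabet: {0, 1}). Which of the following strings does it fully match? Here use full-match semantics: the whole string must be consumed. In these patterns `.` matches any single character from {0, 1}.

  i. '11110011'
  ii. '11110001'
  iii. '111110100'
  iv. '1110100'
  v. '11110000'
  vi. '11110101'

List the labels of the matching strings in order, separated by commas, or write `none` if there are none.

ii, iii, v, vi

i → no match
ii → match
iii → match
iv → no match
v → match
vi → match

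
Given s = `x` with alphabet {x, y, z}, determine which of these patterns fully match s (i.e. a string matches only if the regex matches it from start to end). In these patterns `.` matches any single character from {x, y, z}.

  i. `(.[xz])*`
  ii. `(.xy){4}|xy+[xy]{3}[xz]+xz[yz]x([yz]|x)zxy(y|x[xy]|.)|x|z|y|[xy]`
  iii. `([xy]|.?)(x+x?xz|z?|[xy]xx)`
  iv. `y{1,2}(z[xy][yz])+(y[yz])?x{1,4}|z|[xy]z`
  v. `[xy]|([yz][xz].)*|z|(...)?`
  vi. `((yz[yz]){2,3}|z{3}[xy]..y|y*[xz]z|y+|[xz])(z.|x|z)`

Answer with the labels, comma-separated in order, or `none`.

ii, iii, v

i → no match
ii → match
iii → match
iv → no match
v → match
vi → no match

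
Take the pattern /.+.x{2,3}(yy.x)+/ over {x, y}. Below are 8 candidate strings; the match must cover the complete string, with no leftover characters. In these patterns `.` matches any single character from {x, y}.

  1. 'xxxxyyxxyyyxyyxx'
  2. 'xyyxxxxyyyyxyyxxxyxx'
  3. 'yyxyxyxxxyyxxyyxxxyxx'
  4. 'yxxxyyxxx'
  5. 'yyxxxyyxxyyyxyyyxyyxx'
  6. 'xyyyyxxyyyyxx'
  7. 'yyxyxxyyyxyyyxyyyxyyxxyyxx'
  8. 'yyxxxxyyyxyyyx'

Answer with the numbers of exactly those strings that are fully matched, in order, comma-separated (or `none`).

1 → match
2 → no match
3 → no match
4 → no match
5 → match
6 → no match
7 → match
8 → match

1, 5, 7, 8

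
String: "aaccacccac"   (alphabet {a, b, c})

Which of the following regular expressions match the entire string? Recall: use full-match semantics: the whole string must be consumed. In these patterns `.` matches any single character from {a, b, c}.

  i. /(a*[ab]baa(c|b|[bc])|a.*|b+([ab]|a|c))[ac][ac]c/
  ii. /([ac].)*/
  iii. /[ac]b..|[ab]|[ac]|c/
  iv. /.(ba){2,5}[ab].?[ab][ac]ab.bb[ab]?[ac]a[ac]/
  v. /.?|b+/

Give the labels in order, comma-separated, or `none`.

i, ii

i → match
ii → match
iii → no match
iv → no match
v → no match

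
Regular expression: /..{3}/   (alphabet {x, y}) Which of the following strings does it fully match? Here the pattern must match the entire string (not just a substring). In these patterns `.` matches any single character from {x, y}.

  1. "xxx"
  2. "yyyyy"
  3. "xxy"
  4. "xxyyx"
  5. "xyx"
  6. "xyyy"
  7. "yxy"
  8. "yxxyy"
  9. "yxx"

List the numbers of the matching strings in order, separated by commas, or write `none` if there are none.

1 → no match
2 → no match
3 → no match
4 → no match
5 → no match
6 → match
7 → no match
8 → no match
9 → no match

6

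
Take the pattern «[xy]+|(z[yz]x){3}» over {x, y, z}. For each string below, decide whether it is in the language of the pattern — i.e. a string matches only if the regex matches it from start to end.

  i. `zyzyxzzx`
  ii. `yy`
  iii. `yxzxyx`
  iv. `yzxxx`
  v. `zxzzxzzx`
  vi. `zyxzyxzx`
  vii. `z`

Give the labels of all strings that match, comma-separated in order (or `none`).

ii

i → no match
ii → match
iii → no match
iv → no match
v → no match
vi → no match
vii → no match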